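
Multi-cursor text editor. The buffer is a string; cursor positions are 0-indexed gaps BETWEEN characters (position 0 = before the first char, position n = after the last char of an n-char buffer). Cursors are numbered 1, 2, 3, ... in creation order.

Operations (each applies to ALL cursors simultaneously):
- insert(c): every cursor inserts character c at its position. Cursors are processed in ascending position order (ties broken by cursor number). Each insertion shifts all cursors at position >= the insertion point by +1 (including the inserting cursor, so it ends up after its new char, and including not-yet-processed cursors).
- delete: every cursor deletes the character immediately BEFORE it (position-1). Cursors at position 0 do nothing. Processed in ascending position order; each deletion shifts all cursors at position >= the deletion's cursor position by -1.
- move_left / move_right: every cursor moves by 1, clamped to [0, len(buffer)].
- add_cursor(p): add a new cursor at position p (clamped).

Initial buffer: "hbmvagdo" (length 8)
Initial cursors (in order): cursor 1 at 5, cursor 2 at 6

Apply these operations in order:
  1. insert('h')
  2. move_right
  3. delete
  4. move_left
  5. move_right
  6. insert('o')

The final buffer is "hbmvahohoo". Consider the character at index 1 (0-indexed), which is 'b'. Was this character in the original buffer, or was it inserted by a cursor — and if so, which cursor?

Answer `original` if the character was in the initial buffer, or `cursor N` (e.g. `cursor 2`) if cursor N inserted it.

After op 1 (insert('h')): buffer="hbmvahghdo" (len 10), cursors c1@6 c2@8, authorship .....1.2..
After op 2 (move_right): buffer="hbmvahghdo" (len 10), cursors c1@7 c2@9, authorship .....1.2..
After op 3 (delete): buffer="hbmvahho" (len 8), cursors c1@6 c2@7, authorship .....12.
After op 4 (move_left): buffer="hbmvahho" (len 8), cursors c1@5 c2@6, authorship .....12.
After op 5 (move_right): buffer="hbmvahho" (len 8), cursors c1@6 c2@7, authorship .....12.
After op 6 (insert('o')): buffer="hbmvahohoo" (len 10), cursors c1@7 c2@9, authorship .....1122.
Authorship (.=original, N=cursor N): . . . . . 1 1 2 2 .
Index 1: author = original

Answer: original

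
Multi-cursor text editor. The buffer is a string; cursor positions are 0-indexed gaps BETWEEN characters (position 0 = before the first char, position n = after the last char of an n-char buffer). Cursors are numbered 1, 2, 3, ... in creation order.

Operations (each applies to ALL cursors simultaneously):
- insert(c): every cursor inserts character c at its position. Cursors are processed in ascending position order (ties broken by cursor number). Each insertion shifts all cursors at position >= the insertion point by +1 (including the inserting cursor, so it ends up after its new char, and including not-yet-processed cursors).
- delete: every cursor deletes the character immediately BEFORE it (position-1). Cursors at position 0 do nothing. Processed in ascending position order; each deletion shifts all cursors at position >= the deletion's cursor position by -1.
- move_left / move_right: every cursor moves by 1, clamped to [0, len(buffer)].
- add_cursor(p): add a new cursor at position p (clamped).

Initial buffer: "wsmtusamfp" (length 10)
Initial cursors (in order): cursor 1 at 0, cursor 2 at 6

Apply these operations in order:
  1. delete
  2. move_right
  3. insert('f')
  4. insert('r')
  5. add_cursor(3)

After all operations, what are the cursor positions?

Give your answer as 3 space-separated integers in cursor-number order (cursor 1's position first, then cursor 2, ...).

Answer: 3 10 3

Derivation:
After op 1 (delete): buffer="wsmtuamfp" (len 9), cursors c1@0 c2@5, authorship .........
After op 2 (move_right): buffer="wsmtuamfp" (len 9), cursors c1@1 c2@6, authorship .........
After op 3 (insert('f')): buffer="wfsmtuafmfp" (len 11), cursors c1@2 c2@8, authorship .1.....2...
After op 4 (insert('r')): buffer="wfrsmtuafrmfp" (len 13), cursors c1@3 c2@10, authorship .11.....22...
After op 5 (add_cursor(3)): buffer="wfrsmtuafrmfp" (len 13), cursors c1@3 c3@3 c2@10, authorship .11.....22...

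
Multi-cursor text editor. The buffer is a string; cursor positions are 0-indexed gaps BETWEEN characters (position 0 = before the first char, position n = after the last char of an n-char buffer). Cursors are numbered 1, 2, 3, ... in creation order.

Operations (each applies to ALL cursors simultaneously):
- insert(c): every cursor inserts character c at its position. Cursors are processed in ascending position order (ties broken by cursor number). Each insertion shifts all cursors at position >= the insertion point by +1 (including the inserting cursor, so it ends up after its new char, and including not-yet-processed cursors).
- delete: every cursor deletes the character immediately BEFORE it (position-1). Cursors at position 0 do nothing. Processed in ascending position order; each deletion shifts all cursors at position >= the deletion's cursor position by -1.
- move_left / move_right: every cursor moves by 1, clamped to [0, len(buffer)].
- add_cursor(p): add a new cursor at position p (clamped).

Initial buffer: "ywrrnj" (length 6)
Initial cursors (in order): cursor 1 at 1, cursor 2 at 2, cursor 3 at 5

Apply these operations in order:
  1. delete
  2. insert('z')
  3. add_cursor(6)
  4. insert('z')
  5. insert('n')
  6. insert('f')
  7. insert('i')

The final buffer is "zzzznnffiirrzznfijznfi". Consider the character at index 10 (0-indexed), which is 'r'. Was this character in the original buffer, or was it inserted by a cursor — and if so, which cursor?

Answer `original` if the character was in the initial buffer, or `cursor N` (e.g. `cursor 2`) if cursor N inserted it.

After op 1 (delete): buffer="rrj" (len 3), cursors c1@0 c2@0 c3@2, authorship ...
After op 2 (insert('z')): buffer="zzrrzj" (len 6), cursors c1@2 c2@2 c3@5, authorship 12..3.
After op 3 (add_cursor(6)): buffer="zzrrzj" (len 6), cursors c1@2 c2@2 c3@5 c4@6, authorship 12..3.
After op 4 (insert('z')): buffer="zzzzrrzzjz" (len 10), cursors c1@4 c2@4 c3@8 c4@10, authorship 1212..33.4
After op 5 (insert('n')): buffer="zzzznnrrzznjzn" (len 14), cursors c1@6 c2@6 c3@11 c4@14, authorship 121212..333.44
After op 6 (insert('f')): buffer="zzzznnffrrzznfjznf" (len 18), cursors c1@8 c2@8 c3@14 c4@18, authorship 12121212..3333.444
After op 7 (insert('i')): buffer="zzzznnffiirrzznfijznfi" (len 22), cursors c1@10 c2@10 c3@17 c4@22, authorship 1212121212..33333.4444
Authorship (.=original, N=cursor N): 1 2 1 2 1 2 1 2 1 2 . . 3 3 3 3 3 . 4 4 4 4
Index 10: author = original

Answer: original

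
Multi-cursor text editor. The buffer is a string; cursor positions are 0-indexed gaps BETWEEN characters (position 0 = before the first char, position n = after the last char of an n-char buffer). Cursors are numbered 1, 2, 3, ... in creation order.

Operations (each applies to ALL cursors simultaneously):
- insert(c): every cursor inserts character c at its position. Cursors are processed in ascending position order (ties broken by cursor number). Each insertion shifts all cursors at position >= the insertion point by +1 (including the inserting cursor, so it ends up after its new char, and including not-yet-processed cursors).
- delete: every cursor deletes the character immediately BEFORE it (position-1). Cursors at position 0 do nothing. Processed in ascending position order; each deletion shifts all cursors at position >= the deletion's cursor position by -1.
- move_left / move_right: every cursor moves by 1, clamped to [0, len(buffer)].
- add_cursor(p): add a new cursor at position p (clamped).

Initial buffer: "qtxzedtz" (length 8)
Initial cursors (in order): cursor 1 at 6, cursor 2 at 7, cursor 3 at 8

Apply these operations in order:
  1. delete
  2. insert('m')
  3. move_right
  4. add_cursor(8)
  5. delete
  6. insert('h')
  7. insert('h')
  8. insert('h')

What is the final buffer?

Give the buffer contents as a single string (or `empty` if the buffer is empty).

Answer: qtxzhhhhhhhhhhhh

Derivation:
After op 1 (delete): buffer="qtxze" (len 5), cursors c1@5 c2@5 c3@5, authorship .....
After op 2 (insert('m')): buffer="qtxzemmm" (len 8), cursors c1@8 c2@8 c3@8, authorship .....123
After op 3 (move_right): buffer="qtxzemmm" (len 8), cursors c1@8 c2@8 c3@8, authorship .....123
After op 4 (add_cursor(8)): buffer="qtxzemmm" (len 8), cursors c1@8 c2@8 c3@8 c4@8, authorship .....123
After op 5 (delete): buffer="qtxz" (len 4), cursors c1@4 c2@4 c3@4 c4@4, authorship ....
After op 6 (insert('h')): buffer="qtxzhhhh" (len 8), cursors c1@8 c2@8 c3@8 c4@8, authorship ....1234
After op 7 (insert('h')): buffer="qtxzhhhhhhhh" (len 12), cursors c1@12 c2@12 c3@12 c4@12, authorship ....12341234
After op 8 (insert('h')): buffer="qtxzhhhhhhhhhhhh" (len 16), cursors c1@16 c2@16 c3@16 c4@16, authorship ....123412341234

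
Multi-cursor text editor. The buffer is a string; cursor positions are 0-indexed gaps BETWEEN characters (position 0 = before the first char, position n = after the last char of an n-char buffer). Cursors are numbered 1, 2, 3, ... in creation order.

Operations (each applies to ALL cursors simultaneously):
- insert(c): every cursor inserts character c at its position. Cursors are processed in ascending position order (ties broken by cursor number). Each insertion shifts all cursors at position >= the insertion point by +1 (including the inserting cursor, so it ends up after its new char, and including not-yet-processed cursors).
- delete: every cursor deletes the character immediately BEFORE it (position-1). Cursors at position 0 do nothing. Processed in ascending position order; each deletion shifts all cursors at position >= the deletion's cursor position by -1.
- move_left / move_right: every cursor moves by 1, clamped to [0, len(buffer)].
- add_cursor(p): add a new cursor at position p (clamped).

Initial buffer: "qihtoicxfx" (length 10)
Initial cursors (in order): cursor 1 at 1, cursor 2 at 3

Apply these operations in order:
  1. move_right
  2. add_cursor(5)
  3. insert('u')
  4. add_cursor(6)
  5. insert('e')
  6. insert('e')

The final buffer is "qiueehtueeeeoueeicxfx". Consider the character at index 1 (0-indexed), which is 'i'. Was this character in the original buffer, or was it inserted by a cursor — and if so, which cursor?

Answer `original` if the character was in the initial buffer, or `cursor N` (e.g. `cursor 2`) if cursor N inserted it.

After op 1 (move_right): buffer="qihtoicxfx" (len 10), cursors c1@2 c2@4, authorship ..........
After op 2 (add_cursor(5)): buffer="qihtoicxfx" (len 10), cursors c1@2 c2@4 c3@5, authorship ..........
After op 3 (insert('u')): buffer="qiuhtuouicxfx" (len 13), cursors c1@3 c2@6 c3@8, authorship ..1..2.3.....
After op 4 (add_cursor(6)): buffer="qiuhtuouicxfx" (len 13), cursors c1@3 c2@6 c4@6 c3@8, authorship ..1..2.3.....
After op 5 (insert('e')): buffer="qiuehtueeoueicxfx" (len 17), cursors c1@4 c2@9 c4@9 c3@12, authorship ..11..224.33.....
After op 6 (insert('e')): buffer="qiueehtueeeeoueeicxfx" (len 21), cursors c1@5 c2@12 c4@12 c3@16, authorship ..111..22424.333.....
Authorship (.=original, N=cursor N): . . 1 1 1 . . 2 2 4 2 4 . 3 3 3 . . . . .
Index 1: author = original

Answer: original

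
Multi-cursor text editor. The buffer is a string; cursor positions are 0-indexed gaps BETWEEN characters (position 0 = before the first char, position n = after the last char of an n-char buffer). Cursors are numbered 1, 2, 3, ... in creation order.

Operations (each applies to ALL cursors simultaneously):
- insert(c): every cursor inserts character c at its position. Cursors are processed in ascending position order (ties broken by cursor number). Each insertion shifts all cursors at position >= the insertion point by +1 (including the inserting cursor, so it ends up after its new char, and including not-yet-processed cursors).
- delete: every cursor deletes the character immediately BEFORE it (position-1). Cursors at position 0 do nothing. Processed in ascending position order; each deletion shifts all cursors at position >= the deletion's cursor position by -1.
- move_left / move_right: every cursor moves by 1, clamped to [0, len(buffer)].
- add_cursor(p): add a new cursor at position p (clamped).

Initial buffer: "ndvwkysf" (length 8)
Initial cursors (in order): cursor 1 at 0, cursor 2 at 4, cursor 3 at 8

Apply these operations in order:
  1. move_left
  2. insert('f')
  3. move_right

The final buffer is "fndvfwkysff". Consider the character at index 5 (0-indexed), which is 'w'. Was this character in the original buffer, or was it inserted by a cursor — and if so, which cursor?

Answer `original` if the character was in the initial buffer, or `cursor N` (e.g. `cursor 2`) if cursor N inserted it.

After op 1 (move_left): buffer="ndvwkysf" (len 8), cursors c1@0 c2@3 c3@7, authorship ........
After op 2 (insert('f')): buffer="fndvfwkysff" (len 11), cursors c1@1 c2@5 c3@10, authorship 1...2....3.
After op 3 (move_right): buffer="fndvfwkysff" (len 11), cursors c1@2 c2@6 c3@11, authorship 1...2....3.
Authorship (.=original, N=cursor N): 1 . . . 2 . . . . 3 .
Index 5: author = original

Answer: original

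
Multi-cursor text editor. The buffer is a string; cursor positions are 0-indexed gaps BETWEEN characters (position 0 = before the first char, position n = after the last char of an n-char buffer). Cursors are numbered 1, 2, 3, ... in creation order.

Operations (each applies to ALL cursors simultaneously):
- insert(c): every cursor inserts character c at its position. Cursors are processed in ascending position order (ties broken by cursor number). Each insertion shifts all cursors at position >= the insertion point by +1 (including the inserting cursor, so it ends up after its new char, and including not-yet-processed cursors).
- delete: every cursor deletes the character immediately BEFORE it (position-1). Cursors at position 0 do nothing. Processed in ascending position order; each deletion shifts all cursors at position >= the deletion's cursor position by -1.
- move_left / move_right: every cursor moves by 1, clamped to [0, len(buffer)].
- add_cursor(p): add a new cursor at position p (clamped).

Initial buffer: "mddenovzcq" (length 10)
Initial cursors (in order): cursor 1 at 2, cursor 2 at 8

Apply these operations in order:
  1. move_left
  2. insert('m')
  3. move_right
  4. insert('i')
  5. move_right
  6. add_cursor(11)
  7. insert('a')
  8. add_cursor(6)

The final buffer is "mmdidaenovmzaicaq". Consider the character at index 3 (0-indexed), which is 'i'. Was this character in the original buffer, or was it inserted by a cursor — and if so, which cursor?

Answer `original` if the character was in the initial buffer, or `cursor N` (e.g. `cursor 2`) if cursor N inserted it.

Answer: cursor 1

Derivation:
After op 1 (move_left): buffer="mddenovzcq" (len 10), cursors c1@1 c2@7, authorship ..........
After op 2 (insert('m')): buffer="mmddenovmzcq" (len 12), cursors c1@2 c2@9, authorship .1......2...
After op 3 (move_right): buffer="mmddenovmzcq" (len 12), cursors c1@3 c2@10, authorship .1......2...
After op 4 (insert('i')): buffer="mmdidenovmzicq" (len 14), cursors c1@4 c2@12, authorship .1.1.....2.2..
After op 5 (move_right): buffer="mmdidenovmzicq" (len 14), cursors c1@5 c2@13, authorship .1.1.....2.2..
After op 6 (add_cursor(11)): buffer="mmdidenovmzicq" (len 14), cursors c1@5 c3@11 c2@13, authorship .1.1.....2.2..
After op 7 (insert('a')): buffer="mmdidaenovmzaicaq" (len 17), cursors c1@6 c3@13 c2@16, authorship .1.1.1....2.32.2.
After op 8 (add_cursor(6)): buffer="mmdidaenovmzaicaq" (len 17), cursors c1@6 c4@6 c3@13 c2@16, authorship .1.1.1....2.32.2.
Authorship (.=original, N=cursor N): . 1 . 1 . 1 . . . . 2 . 3 2 . 2 .
Index 3: author = 1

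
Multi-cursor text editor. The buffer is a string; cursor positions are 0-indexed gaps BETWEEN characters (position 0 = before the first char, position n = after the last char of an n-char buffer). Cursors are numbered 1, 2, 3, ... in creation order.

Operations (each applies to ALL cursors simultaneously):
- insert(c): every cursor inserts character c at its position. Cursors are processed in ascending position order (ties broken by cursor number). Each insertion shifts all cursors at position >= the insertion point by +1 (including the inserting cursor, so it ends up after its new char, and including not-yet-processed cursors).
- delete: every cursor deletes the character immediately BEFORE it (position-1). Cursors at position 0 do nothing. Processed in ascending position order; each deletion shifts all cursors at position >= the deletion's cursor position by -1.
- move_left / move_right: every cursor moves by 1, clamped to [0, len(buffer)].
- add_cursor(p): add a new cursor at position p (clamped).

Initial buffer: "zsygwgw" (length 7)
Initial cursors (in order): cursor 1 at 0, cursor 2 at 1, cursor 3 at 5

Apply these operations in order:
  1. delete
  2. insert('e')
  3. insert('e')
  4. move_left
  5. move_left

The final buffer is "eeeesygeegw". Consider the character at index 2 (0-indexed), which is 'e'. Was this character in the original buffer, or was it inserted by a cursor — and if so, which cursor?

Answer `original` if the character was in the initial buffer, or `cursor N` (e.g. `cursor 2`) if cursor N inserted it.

After op 1 (delete): buffer="syggw" (len 5), cursors c1@0 c2@0 c3@3, authorship .....
After op 2 (insert('e')): buffer="eesygegw" (len 8), cursors c1@2 c2@2 c3@6, authorship 12...3..
After op 3 (insert('e')): buffer="eeeesygeegw" (len 11), cursors c1@4 c2@4 c3@9, authorship 1212...33..
After op 4 (move_left): buffer="eeeesygeegw" (len 11), cursors c1@3 c2@3 c3@8, authorship 1212...33..
After op 5 (move_left): buffer="eeeesygeegw" (len 11), cursors c1@2 c2@2 c3@7, authorship 1212...33..
Authorship (.=original, N=cursor N): 1 2 1 2 . . . 3 3 . .
Index 2: author = 1

Answer: cursor 1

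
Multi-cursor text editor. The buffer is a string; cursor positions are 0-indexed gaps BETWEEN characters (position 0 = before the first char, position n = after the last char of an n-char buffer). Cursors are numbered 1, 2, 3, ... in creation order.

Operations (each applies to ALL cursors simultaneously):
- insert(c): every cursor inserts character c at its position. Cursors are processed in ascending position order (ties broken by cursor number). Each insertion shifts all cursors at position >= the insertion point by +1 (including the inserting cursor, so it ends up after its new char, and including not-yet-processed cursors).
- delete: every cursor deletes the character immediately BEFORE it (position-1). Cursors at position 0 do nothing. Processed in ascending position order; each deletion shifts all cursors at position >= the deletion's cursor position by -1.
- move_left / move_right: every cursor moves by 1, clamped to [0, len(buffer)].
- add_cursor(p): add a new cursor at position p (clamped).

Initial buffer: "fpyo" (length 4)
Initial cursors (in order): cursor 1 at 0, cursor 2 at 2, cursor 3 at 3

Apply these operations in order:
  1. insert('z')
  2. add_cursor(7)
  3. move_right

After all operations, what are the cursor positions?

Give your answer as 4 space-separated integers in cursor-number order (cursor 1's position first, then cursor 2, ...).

Answer: 2 5 7 7

Derivation:
After op 1 (insert('z')): buffer="zfpzyzo" (len 7), cursors c1@1 c2@4 c3@6, authorship 1..2.3.
After op 2 (add_cursor(7)): buffer="zfpzyzo" (len 7), cursors c1@1 c2@4 c3@6 c4@7, authorship 1..2.3.
After op 3 (move_right): buffer="zfpzyzo" (len 7), cursors c1@2 c2@5 c3@7 c4@7, authorship 1..2.3.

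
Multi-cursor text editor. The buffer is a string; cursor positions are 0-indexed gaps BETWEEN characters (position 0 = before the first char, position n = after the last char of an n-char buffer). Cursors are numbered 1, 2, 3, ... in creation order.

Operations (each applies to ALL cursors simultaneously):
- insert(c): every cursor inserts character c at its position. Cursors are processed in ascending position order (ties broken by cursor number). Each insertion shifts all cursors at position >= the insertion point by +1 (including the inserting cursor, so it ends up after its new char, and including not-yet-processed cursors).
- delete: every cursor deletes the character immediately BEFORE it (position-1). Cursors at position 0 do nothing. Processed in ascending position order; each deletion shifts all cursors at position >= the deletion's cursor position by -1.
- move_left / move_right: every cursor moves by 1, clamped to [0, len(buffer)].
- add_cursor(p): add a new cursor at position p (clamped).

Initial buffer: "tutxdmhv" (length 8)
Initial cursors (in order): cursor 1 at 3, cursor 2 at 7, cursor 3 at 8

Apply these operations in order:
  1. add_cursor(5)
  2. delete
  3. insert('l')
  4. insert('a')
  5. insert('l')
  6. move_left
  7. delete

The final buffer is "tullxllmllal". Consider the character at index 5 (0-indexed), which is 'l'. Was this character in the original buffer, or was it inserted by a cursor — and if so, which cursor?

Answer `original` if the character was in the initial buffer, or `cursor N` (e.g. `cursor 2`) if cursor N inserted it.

Answer: cursor 4

Derivation:
After op 1 (add_cursor(5)): buffer="tutxdmhv" (len 8), cursors c1@3 c4@5 c2@7 c3@8, authorship ........
After op 2 (delete): buffer="tuxm" (len 4), cursors c1@2 c4@3 c2@4 c3@4, authorship ....
After op 3 (insert('l')): buffer="tulxlmll" (len 8), cursors c1@3 c4@5 c2@8 c3@8, authorship ..1.4.23
After op 4 (insert('a')): buffer="tulaxlamllaa" (len 12), cursors c1@4 c4@7 c2@12 c3@12, authorship ..11.44.2323
After op 5 (insert('l')): buffer="tulalxlalmllaall" (len 16), cursors c1@5 c4@9 c2@16 c3@16, authorship ..111.444.232323
After op 6 (move_left): buffer="tulalxlalmllaall" (len 16), cursors c1@4 c4@8 c2@15 c3@15, authorship ..111.444.232323
After op 7 (delete): buffer="tullxllmllal" (len 12), cursors c1@3 c4@6 c2@11 c3@11, authorship ..11.44.2323
Authorship (.=original, N=cursor N): . . 1 1 . 4 4 . 2 3 2 3
Index 5: author = 4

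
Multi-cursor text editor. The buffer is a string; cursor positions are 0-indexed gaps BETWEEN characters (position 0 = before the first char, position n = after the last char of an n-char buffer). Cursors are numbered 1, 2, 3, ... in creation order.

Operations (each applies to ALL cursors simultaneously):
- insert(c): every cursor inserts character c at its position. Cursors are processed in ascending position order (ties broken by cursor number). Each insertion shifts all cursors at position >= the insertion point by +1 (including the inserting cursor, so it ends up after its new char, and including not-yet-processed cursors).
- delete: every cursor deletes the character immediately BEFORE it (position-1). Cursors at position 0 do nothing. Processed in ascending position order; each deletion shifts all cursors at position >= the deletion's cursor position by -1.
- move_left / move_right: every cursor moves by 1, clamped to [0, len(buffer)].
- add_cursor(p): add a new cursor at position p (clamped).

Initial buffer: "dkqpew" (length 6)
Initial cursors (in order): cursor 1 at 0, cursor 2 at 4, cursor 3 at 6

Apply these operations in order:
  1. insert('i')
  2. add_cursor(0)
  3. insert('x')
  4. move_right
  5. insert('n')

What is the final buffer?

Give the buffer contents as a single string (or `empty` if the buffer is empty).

After op 1 (insert('i')): buffer="idkqpiewi" (len 9), cursors c1@1 c2@6 c3@9, authorship 1....2..3
After op 2 (add_cursor(0)): buffer="idkqpiewi" (len 9), cursors c4@0 c1@1 c2@6 c3@9, authorship 1....2..3
After op 3 (insert('x')): buffer="xixdkqpixewix" (len 13), cursors c4@1 c1@3 c2@9 c3@13, authorship 411....22..33
After op 4 (move_right): buffer="xixdkqpixewix" (len 13), cursors c4@2 c1@4 c2@10 c3@13, authorship 411....22..33
After op 5 (insert('n')): buffer="xinxdnkqpixenwixn" (len 17), cursors c4@3 c1@6 c2@13 c3@17, authorship 4141.1...22.2.333

Answer: xinxdnkqpixenwixn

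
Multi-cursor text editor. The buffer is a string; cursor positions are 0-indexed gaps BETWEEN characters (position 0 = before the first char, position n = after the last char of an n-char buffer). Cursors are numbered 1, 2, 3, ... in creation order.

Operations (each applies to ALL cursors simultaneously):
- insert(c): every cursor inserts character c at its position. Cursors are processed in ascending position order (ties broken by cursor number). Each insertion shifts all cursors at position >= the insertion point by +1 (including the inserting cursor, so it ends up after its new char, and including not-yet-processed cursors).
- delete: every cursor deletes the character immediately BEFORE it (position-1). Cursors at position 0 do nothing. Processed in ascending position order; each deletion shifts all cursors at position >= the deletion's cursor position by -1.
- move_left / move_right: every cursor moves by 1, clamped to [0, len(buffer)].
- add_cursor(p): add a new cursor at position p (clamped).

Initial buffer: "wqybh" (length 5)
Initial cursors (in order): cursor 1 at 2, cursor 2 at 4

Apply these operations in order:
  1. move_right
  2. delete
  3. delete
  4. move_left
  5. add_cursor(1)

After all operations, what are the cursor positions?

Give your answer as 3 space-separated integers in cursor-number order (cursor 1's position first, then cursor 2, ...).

Answer: 0 0 1

Derivation:
After op 1 (move_right): buffer="wqybh" (len 5), cursors c1@3 c2@5, authorship .....
After op 2 (delete): buffer="wqb" (len 3), cursors c1@2 c2@3, authorship ...
After op 3 (delete): buffer="w" (len 1), cursors c1@1 c2@1, authorship .
After op 4 (move_left): buffer="w" (len 1), cursors c1@0 c2@0, authorship .
After op 5 (add_cursor(1)): buffer="w" (len 1), cursors c1@0 c2@0 c3@1, authorship .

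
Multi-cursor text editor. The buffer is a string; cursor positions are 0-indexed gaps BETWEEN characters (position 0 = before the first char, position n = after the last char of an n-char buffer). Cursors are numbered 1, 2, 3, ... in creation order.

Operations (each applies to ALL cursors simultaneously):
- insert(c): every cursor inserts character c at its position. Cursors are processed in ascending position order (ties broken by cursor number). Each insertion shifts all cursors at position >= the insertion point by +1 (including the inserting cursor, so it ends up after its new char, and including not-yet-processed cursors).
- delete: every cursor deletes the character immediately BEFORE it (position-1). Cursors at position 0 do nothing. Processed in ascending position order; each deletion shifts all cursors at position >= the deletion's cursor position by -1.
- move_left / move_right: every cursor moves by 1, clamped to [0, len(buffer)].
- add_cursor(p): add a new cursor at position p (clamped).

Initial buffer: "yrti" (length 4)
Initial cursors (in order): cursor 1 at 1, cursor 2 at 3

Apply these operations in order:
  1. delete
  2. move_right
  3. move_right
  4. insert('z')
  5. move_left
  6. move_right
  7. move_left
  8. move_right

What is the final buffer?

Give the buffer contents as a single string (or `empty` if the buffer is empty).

Answer: rizz

Derivation:
After op 1 (delete): buffer="ri" (len 2), cursors c1@0 c2@1, authorship ..
After op 2 (move_right): buffer="ri" (len 2), cursors c1@1 c2@2, authorship ..
After op 3 (move_right): buffer="ri" (len 2), cursors c1@2 c2@2, authorship ..
After op 4 (insert('z')): buffer="rizz" (len 4), cursors c1@4 c2@4, authorship ..12
After op 5 (move_left): buffer="rizz" (len 4), cursors c1@3 c2@3, authorship ..12
After op 6 (move_right): buffer="rizz" (len 4), cursors c1@4 c2@4, authorship ..12
After op 7 (move_left): buffer="rizz" (len 4), cursors c1@3 c2@3, authorship ..12
After op 8 (move_right): buffer="rizz" (len 4), cursors c1@4 c2@4, authorship ..12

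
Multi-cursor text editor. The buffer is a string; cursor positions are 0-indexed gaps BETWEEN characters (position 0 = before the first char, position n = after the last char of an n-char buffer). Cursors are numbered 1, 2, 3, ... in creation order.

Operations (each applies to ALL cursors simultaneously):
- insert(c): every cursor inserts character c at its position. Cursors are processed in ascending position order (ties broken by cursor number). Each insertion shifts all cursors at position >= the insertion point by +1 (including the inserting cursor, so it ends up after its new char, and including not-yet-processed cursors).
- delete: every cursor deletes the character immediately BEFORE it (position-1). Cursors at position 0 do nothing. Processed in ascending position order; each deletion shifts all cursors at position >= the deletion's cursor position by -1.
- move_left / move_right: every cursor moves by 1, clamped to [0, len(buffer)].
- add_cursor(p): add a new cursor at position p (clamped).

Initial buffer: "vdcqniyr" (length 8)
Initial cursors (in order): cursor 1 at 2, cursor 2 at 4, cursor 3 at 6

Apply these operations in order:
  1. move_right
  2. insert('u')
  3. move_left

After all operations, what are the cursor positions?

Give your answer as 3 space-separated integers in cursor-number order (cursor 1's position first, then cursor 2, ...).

Answer: 3 6 9

Derivation:
After op 1 (move_right): buffer="vdcqniyr" (len 8), cursors c1@3 c2@5 c3@7, authorship ........
After op 2 (insert('u')): buffer="vdcuqnuiyur" (len 11), cursors c1@4 c2@7 c3@10, authorship ...1..2..3.
After op 3 (move_left): buffer="vdcuqnuiyur" (len 11), cursors c1@3 c2@6 c3@9, authorship ...1..2..3.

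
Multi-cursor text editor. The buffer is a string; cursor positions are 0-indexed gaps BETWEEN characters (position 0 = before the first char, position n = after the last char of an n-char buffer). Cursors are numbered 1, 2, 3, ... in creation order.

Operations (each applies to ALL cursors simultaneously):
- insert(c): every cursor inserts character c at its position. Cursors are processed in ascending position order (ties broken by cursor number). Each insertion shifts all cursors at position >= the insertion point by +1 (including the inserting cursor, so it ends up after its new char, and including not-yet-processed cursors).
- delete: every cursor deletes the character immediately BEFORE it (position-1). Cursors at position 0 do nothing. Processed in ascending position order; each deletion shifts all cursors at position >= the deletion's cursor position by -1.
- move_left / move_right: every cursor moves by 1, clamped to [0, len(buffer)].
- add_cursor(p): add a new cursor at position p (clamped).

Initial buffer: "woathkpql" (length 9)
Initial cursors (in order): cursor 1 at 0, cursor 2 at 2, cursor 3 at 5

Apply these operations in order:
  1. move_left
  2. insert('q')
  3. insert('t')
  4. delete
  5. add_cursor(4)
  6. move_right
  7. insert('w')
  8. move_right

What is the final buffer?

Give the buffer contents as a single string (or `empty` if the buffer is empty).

After op 1 (move_left): buffer="woathkpql" (len 9), cursors c1@0 c2@1 c3@4, authorship .........
After op 2 (insert('q')): buffer="qwqoatqhkpql" (len 12), cursors c1@1 c2@3 c3@7, authorship 1.2...3.....
After op 3 (insert('t')): buffer="qtwqtoatqthkpql" (len 15), cursors c1@2 c2@5 c3@10, authorship 11.22...33.....
After op 4 (delete): buffer="qwqoatqhkpql" (len 12), cursors c1@1 c2@3 c3@7, authorship 1.2...3.....
After op 5 (add_cursor(4)): buffer="qwqoatqhkpql" (len 12), cursors c1@1 c2@3 c4@4 c3@7, authorship 1.2...3.....
After op 6 (move_right): buffer="qwqoatqhkpql" (len 12), cursors c1@2 c2@4 c4@5 c3@8, authorship 1.2...3.....
After op 7 (insert('w')): buffer="qwwqowawtqhwkpql" (len 16), cursors c1@3 c2@6 c4@8 c3@12, authorship 1.12.2.4.3.3....
After op 8 (move_right): buffer="qwwqowawtqhwkpql" (len 16), cursors c1@4 c2@7 c4@9 c3@13, authorship 1.12.2.4.3.3....

Answer: qwwqowawtqhwkpql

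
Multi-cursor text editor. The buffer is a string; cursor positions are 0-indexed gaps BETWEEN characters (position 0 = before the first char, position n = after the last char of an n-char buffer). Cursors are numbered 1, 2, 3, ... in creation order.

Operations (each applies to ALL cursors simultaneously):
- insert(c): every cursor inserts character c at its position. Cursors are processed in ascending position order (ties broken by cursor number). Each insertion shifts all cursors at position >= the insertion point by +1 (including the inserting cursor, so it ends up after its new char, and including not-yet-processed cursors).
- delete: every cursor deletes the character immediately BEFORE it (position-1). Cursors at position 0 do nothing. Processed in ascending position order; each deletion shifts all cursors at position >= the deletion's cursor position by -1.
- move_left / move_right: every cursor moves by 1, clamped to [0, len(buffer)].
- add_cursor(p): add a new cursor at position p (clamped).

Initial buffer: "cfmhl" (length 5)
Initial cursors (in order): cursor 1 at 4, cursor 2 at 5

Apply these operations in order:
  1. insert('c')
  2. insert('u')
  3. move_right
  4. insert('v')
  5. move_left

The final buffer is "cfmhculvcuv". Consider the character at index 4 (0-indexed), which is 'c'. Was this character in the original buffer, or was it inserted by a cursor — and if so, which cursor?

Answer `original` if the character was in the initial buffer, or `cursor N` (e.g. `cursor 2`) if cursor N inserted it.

After op 1 (insert('c')): buffer="cfmhclc" (len 7), cursors c1@5 c2@7, authorship ....1.2
After op 2 (insert('u')): buffer="cfmhculcu" (len 9), cursors c1@6 c2@9, authorship ....11.22
After op 3 (move_right): buffer="cfmhculcu" (len 9), cursors c1@7 c2@9, authorship ....11.22
After op 4 (insert('v')): buffer="cfmhculvcuv" (len 11), cursors c1@8 c2@11, authorship ....11.1222
After op 5 (move_left): buffer="cfmhculvcuv" (len 11), cursors c1@7 c2@10, authorship ....11.1222
Authorship (.=original, N=cursor N): . . . . 1 1 . 1 2 2 2
Index 4: author = 1

Answer: cursor 1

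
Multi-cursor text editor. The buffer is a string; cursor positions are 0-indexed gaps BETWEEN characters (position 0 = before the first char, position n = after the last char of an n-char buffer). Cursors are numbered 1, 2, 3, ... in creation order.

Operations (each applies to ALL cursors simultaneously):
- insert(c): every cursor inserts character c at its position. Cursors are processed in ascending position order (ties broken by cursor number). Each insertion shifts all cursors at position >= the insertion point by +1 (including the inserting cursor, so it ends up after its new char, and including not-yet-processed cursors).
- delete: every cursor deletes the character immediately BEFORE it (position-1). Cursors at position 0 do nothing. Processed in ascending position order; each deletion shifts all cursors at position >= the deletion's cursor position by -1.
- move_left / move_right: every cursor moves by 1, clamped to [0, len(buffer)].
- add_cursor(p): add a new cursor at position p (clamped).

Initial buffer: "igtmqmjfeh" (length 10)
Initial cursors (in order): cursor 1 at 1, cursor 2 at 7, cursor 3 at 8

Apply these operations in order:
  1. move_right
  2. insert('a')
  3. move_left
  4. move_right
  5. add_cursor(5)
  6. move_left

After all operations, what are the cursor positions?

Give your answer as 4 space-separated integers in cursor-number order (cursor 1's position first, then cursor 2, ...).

After op 1 (move_right): buffer="igtmqmjfeh" (len 10), cursors c1@2 c2@8 c3@9, authorship ..........
After op 2 (insert('a')): buffer="igatmqmjfaeah" (len 13), cursors c1@3 c2@10 c3@12, authorship ..1......2.3.
After op 3 (move_left): buffer="igatmqmjfaeah" (len 13), cursors c1@2 c2@9 c3@11, authorship ..1......2.3.
After op 4 (move_right): buffer="igatmqmjfaeah" (len 13), cursors c1@3 c2@10 c3@12, authorship ..1......2.3.
After op 5 (add_cursor(5)): buffer="igatmqmjfaeah" (len 13), cursors c1@3 c4@5 c2@10 c3@12, authorship ..1......2.3.
After op 6 (move_left): buffer="igatmqmjfaeah" (len 13), cursors c1@2 c4@4 c2@9 c3@11, authorship ..1......2.3.

Answer: 2 9 11 4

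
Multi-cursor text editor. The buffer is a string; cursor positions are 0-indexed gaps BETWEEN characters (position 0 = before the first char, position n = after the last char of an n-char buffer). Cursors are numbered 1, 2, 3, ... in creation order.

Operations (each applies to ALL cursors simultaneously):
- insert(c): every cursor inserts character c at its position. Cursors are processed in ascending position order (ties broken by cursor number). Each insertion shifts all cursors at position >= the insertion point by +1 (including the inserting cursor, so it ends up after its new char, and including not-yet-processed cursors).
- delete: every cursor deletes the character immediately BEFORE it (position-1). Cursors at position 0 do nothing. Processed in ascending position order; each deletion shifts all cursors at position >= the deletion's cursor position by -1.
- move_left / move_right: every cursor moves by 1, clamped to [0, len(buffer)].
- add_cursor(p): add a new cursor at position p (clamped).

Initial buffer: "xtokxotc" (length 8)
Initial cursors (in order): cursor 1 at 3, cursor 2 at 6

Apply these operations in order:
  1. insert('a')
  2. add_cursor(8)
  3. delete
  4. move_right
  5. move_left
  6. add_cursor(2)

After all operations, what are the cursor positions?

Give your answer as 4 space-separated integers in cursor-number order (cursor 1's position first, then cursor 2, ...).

After op 1 (insert('a')): buffer="xtoakxoatc" (len 10), cursors c1@4 c2@8, authorship ...1...2..
After op 2 (add_cursor(8)): buffer="xtoakxoatc" (len 10), cursors c1@4 c2@8 c3@8, authorship ...1...2..
After op 3 (delete): buffer="xtokxtc" (len 7), cursors c1@3 c2@5 c3@5, authorship .......
After op 4 (move_right): buffer="xtokxtc" (len 7), cursors c1@4 c2@6 c3@6, authorship .......
After op 5 (move_left): buffer="xtokxtc" (len 7), cursors c1@3 c2@5 c3@5, authorship .......
After op 6 (add_cursor(2)): buffer="xtokxtc" (len 7), cursors c4@2 c1@3 c2@5 c3@5, authorship .......

Answer: 3 5 5 2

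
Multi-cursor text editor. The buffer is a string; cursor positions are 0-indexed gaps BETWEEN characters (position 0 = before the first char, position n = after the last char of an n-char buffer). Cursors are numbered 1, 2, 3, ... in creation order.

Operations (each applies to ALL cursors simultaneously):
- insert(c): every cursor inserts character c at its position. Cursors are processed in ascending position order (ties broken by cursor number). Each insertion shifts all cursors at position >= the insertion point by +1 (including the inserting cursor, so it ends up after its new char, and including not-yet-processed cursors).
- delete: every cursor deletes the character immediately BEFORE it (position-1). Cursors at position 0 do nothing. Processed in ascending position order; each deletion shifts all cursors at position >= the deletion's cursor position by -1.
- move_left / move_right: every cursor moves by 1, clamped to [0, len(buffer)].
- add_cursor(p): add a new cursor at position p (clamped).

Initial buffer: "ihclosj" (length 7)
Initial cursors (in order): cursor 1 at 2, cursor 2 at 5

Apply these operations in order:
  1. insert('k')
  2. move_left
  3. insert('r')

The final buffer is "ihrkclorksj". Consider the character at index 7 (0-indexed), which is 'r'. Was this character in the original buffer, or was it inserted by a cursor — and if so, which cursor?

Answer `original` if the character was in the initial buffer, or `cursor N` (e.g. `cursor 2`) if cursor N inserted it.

After op 1 (insert('k')): buffer="ihkcloksj" (len 9), cursors c1@3 c2@7, authorship ..1...2..
After op 2 (move_left): buffer="ihkcloksj" (len 9), cursors c1@2 c2@6, authorship ..1...2..
After op 3 (insert('r')): buffer="ihrkclorksj" (len 11), cursors c1@3 c2@8, authorship ..11...22..
Authorship (.=original, N=cursor N): . . 1 1 . . . 2 2 . .
Index 7: author = 2

Answer: cursor 2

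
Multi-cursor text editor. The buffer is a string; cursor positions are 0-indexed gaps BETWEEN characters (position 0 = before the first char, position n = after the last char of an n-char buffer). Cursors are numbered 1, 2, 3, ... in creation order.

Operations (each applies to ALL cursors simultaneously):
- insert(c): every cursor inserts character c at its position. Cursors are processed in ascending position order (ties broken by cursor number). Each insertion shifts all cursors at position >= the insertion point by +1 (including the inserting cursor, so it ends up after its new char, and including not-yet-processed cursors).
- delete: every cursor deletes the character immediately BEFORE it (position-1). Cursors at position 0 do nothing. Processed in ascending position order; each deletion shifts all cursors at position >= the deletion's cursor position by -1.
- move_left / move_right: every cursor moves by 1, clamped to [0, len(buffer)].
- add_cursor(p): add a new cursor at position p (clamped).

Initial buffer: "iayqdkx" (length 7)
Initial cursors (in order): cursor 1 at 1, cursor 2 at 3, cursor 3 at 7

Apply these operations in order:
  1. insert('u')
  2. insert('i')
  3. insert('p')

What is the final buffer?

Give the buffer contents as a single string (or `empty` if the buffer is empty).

After op 1 (insert('u')): buffer="iuayuqdkxu" (len 10), cursors c1@2 c2@5 c3@10, authorship .1..2....3
After op 2 (insert('i')): buffer="iuiayuiqdkxui" (len 13), cursors c1@3 c2@7 c3@13, authorship .11..22....33
After op 3 (insert('p')): buffer="iuipayuipqdkxuip" (len 16), cursors c1@4 c2@9 c3@16, authorship .111..222....333

Answer: iuipayuipqdkxuip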